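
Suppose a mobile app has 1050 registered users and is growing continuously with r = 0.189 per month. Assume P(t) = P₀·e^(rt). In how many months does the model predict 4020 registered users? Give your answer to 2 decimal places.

t ≈ 7.10 months

4020 = 1050 · e^(0.189·t)
t = ln(4020/1050) / 0.189 = ln(3.82857) / 0.189 = 1.34249 / 0.189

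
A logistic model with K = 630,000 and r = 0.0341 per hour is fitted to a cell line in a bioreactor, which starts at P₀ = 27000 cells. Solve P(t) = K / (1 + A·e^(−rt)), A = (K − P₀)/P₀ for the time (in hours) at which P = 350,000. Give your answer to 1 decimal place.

A = (630000 − 27000)/27000 = 22.33333
350000 = 630000/(1 + 22.33333·e^(−0.0341t)) → 1 + 22.33333·e^(−0.0341t) = 1.8
e^(−0.0341t) = 0.035821 → t = ln(27.91667)/0.0341 = 3.32922/0.0341

t ≈ 97.6 hours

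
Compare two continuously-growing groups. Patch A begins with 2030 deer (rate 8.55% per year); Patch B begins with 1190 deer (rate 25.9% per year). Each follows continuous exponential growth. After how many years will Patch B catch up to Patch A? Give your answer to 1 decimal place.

t ≈ 3.1 years

2030·e^(0.0855t) = 1190·e^(0.259t)
2030/1190 = e^((0.259 − 0.0855)t) → ln(1.70588) = 0.1735·t
t = 0.53408 / 0.1735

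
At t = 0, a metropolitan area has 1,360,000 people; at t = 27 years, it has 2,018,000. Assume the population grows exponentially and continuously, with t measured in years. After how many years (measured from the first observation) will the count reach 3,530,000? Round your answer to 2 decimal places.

t ≈ 65.26 years

r = ln(2018000/1360000) / 27 ≈ 0.014616 per year
t = ln(3530000/1360000) / r = 0.95381 / 0.014616 ≈ 65.26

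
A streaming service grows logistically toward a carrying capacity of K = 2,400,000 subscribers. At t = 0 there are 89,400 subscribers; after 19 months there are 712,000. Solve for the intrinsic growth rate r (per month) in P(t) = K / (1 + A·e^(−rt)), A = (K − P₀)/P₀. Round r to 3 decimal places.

A = (2400000 − 89400)/89400 = 25.84564
712000 = 2400000/(1 + 25.84564·e^(−r·19)) → e^(−19r) = (3.37079 − 1)/25.84564 = 0.091729
r = −ln(0.091729)/19 = 2.38892/19

r ≈ 0.126 per month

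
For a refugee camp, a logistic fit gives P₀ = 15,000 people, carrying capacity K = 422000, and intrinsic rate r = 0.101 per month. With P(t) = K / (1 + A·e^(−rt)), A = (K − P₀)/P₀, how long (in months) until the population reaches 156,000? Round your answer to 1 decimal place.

A = (422000 − 15000)/15000 = 27.13333
156000 = 422000/(1 + 27.13333·e^(−0.101t)) → 1 + 27.13333·e^(−0.101t) = 2.70513
e^(−0.101t) = 0.062843 → t = ln(15.91278)/0.101 = 2.76712/0.101

t ≈ 27.4 months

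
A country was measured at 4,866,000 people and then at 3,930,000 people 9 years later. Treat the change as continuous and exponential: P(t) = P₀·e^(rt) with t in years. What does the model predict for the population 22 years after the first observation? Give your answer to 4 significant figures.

r = ln(3930000/4866000) / 9 ≈ -0.023737 per year
P(22) = 4866000 · e^(-0.023737·22) = 4866000 · 0.59321 ≈ 2886540.39

≈ 2,887,000 people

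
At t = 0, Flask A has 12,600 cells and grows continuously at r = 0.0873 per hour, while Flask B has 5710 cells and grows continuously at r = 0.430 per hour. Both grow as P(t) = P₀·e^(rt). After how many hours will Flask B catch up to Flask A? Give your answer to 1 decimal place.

t ≈ 2.3 hours

12600·e^(0.0873t) = 5710·e^(0.43t)
12600/5710 = e^((0.43 − 0.0873)t) → ln(2.20665) = 0.3427·t
t = 0.79148 / 0.3427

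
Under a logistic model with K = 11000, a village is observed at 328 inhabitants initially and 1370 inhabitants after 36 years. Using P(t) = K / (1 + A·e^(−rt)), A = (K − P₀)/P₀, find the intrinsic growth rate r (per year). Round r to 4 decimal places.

A = (11000 − 328)/328 = 32.53659
1370 = 11000/(1 + 32.53659·e^(−r·36)) → e^(−36r) = (8.0292 − 1)/32.53659 = 0.21604
r = −ln(0.21604)/36 = 1.53229/36

r ≈ 0.0426 per year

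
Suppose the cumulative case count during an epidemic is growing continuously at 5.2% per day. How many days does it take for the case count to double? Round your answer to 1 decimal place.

doubling time = ln(2) / |r| = 0.69315 / 0.052

doubling time ≈ 13.3 days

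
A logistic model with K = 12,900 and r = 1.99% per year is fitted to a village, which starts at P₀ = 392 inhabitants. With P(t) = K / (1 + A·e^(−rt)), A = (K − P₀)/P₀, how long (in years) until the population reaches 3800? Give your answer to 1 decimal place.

t ≈ 130.1 years

A = (12900 − 392)/392 = 31.90816
3800 = 12900/(1 + 31.90816·e^(−0.0199t)) → 1 + 31.90816·e^(−0.0199t) = 3.39474
e^(−0.0199t) = 0.075051 → t = ln(13.32429)/0.0199 = 2.58959/0.0199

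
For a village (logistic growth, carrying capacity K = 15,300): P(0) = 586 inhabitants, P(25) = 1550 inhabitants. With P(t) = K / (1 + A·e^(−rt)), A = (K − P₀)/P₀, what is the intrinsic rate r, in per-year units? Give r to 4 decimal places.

A = (15300 − 586)/586 = 25.10922
1550 = 15300/(1 + 25.10922·e^(−r·25)) → e^(−25r) = (9.87097 − 1)/25.10922 = 0.353295
r = −ln(0.353295)/25 = 1.04045/25

r ≈ 0.0416 per year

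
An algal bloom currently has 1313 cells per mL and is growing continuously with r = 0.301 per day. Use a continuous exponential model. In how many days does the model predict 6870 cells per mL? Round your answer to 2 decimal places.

t ≈ 5.50 days

6870 = 1313 · e^(0.301·t)
t = ln(6870/1313) / 0.301 = ln(5.23229) / 0.301 = 1.65485 / 0.301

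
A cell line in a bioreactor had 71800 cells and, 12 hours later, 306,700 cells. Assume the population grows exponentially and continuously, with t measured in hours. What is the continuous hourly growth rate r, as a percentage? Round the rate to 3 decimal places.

r ≈ 12.100% per hour

306700 = 71800 · e^(r·12)
e^(12r) = 306700/71800 = 4.27159
r = ln(4.27159) / 12 = 1.45199 / 12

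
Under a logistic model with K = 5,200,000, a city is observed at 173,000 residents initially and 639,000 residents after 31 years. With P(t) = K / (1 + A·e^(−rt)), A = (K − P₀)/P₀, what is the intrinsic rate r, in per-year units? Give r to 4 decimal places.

A = (5200000 − 173000)/173000 = 29.0578
639000 = 5200000/(1 + 29.0578·e^(−r·31)) → e^(−31r) = (8.13772 − 1)/29.0578 = 0.245638
r = −ln(0.245638)/31 = 1.40389/31

r ≈ 0.0453 per year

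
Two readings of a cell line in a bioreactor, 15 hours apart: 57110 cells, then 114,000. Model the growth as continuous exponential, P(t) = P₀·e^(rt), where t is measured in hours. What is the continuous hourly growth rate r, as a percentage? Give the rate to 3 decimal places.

114000 = 57110 · e^(r·15)
e^(15r) = 114000/57110 = 1.99615
r = ln(1.99615) / 15 = 0.69122 / 15

r ≈ 4.608% per hour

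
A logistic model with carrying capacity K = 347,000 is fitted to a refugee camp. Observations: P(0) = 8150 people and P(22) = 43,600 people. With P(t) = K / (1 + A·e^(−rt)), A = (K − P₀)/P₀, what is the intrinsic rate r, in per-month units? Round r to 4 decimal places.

r ≈ 0.0813 per month

A = (347000 − 8150)/8150 = 41.57669
43600 = 347000/(1 + 41.57669·e^(−r·22)) → e^(−22r) = (7.95872 − 1)/41.57669 = 0.167371
r = −ln(0.167371)/22 = 1.78754/22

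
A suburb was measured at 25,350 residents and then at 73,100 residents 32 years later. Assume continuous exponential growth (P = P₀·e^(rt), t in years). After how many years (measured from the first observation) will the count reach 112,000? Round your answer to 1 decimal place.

r = ln(73100/25350) / 32 ≈ 0.033095 per year
t = ln(112000/25350) / r = 1.48572 / 0.033095 ≈ 44.892

t ≈ 44.9 years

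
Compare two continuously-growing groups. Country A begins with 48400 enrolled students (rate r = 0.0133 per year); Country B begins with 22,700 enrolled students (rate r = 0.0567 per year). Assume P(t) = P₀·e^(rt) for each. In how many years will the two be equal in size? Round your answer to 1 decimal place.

t ≈ 17.4 years

48400·e^(0.0133t) = 22700·e^(0.0567t)
48400/22700 = e^((0.0567 − 0.0133)t) → ln(2.13216) = 0.0434·t
t = 0.75713 / 0.0434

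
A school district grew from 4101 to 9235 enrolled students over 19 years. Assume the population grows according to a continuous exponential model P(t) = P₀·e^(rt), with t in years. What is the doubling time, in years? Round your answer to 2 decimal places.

r = ln(9235/4101) / 19 = ln(2.25189) / 19 ≈ 0.042725 per year
doubling time = ln 2 / |r| = 0.69315 / 0.042725

doubling time ≈ 16.22 years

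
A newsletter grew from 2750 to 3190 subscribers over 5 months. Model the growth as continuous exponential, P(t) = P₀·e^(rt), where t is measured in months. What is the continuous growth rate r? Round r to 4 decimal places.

3190 = 2750 · e^(r·5)
e^(5r) = 3190/2750 = 1.16
r = ln(1.16) / 5 = 0.14842 / 5

r ≈ 0.0297 per month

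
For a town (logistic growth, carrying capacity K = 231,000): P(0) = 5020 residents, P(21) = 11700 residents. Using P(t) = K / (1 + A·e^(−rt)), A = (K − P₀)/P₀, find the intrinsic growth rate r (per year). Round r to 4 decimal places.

r ≈ 0.0417 per year

A = (231000 − 5020)/5020 = 45.01594
11700 = 231000/(1 + 45.01594·e^(−r·21)) → e^(−21r) = (19.74359 − 1)/45.01594 = 0.416377
r = −ln(0.416377)/21 = 0.87616/21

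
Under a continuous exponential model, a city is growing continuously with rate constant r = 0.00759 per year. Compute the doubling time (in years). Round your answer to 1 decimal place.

doubling time ≈ 91.3 years

doubling time = ln(2) / |r| = 0.69315 / 0.00759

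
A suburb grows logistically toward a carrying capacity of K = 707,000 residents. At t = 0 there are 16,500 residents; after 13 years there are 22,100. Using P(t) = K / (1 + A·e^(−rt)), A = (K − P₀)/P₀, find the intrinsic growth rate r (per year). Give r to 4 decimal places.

A = (707000 − 16500)/16500 = 41.84848
22100 = 707000/(1 + 41.84848·e^(−r·13)) → e^(−13r) = (31.99095 − 1)/41.84848 = 0.740551
r = −ln(0.740551)/13 = 0.30036/13

r ≈ 0.0231 per year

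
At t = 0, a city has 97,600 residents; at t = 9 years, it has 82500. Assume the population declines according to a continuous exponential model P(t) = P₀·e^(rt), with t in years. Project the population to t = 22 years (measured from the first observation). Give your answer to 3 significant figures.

≈ 64,700 residents

r = ln(82500/97600) / 9 ≈ -0.018675 per year
P(22) = 97600 · e^(-0.018675·22) = 97600 · 0.66308 ≈ 64716.57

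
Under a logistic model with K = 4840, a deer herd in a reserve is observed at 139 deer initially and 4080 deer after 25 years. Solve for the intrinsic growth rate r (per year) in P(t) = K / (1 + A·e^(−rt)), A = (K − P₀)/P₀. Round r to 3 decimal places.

A = (4840 − 139)/139 = 33.82014
4080 = 4840/(1 + 33.82014·e^(−r·25)) → e^(−25r) = (1.18627 − 1)/33.82014 = 0.005508
r = −ln(0.005508)/25 = 5.20159/25

r ≈ 0.208 per year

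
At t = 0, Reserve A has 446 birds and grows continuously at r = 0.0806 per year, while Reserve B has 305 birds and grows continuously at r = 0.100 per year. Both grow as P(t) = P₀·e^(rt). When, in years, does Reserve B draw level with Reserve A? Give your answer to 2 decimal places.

t ≈ 19.59 years

446·e^(0.0806t) = 305·e^(0.1t)
446/305 = e^((0.1 − 0.0806)t) → ln(1.4623) = 0.0194·t
t = 0.38001 / 0.0194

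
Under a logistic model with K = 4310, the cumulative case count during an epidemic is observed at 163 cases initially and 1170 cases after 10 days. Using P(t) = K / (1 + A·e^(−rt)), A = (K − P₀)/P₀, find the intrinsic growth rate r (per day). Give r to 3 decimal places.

A = (4310 − 163)/163 = 25.44172
1170 = 4310/(1 + 25.44172·e^(−r·10)) → e^(−10r) = (3.68376 − 1)/25.44172 = 0.105487
r = −ln(0.105487)/10 = 2.24917/10

r ≈ 0.225 per day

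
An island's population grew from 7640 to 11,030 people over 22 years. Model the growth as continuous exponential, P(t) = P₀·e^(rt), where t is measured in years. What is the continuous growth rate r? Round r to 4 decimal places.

r ≈ 0.0167 per year

11030 = 7640 · e^(r·22)
e^(22r) = 11030/7640 = 1.44372
r = ln(1.44372) / 22 = 0.36722 / 22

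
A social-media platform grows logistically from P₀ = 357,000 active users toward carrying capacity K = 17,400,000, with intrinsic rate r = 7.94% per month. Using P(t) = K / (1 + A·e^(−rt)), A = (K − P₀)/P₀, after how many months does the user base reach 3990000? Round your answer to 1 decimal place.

t ≈ 33.4 months

A = (17400000 − 357000)/357000 = 47.7395
3990000 = 17400000/(1 + 47.7395·e^(−0.0794t)) → 1 + 47.7395·e^(−0.0794t) = 4.3609
e^(−0.0794t) = 0.070401 → t = ln(14.20437)/0.0794 = 2.65355/0.0794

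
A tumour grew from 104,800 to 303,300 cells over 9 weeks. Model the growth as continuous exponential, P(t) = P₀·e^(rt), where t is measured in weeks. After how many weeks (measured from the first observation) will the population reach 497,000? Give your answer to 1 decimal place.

r = ln(303300/104800) / 9 ≈ 0.118074 per week
t = ln(497000/104800) / r = 1.55654 / 0.118074 ≈ 13.183

t ≈ 13.2 weeks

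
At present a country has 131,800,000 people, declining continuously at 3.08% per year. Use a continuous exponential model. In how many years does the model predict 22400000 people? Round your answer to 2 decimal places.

t ≈ 57.54 years

22400000 = 131800000 · e^(-0.0308·t)
t = ln(22400000/131800000) / -0.0308 = ln(0.16995) / -0.0308 = -1.77222 / -0.0308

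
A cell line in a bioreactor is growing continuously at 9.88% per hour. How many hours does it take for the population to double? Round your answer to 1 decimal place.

doubling time = ln(2) / |r| = 0.69315 / 0.0988

doubling time ≈ 7.0 hours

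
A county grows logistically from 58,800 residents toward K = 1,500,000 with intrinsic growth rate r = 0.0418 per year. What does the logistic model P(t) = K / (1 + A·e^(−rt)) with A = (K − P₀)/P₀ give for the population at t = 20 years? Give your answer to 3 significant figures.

≈ 129,000 residents

A = (1500000 − 58800)/58800 = 24.5102
P(20) = 1500000 / (1 + 24.5102·e^(−0.0418·20)) = 1500000 / (1 + 24.5102·0.433441)
= 1500000 / 11.62372 ≈ 129046.43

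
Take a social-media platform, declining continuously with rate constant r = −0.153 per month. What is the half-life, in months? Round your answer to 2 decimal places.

half-life ≈ 4.53 months

half-life = ln(2) / |r| = 0.69315 / 0.153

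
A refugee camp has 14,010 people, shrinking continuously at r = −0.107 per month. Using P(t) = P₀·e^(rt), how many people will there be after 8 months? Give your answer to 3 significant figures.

P(8) = 14010 · e^(-0.107·8) = 14010 · e^(-0.856)
= 14010 · 0.42486 ≈ 5952.26

≈ 5,950 people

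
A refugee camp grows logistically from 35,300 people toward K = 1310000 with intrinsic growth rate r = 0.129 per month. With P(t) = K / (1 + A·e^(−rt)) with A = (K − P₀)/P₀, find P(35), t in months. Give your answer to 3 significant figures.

≈ 939,000 people

A = (1310000 − 35300)/35300 = 36.11048
P(35) = 1310000 / (1 + 36.11048·e^(−0.129·35)) = 1310000 / (1 + 36.11048·0.010944)
= 1310000 / 1.39518 ≈ 938947.72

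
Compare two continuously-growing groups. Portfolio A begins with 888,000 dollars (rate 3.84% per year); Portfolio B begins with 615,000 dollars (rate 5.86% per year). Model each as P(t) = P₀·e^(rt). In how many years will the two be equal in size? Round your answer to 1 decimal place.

t ≈ 18.2 years

888000·e^(0.0384t) = 615000·e^(0.0586t)
888000/615000 = e^((0.0586 − 0.0384)t) → ln(1.4439) = 0.0202·t
t = 0.36735 / 0.0202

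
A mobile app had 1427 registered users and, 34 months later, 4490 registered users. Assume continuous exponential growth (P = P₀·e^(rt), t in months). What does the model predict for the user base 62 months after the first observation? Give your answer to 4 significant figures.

≈ 11,540 registered users

r = ln(4490/1427) / 34 ≈ 0.033714 per month
P(62) = 1427 · e^(0.033714·62) = 1427 · 8.08712 ≈ 11540.32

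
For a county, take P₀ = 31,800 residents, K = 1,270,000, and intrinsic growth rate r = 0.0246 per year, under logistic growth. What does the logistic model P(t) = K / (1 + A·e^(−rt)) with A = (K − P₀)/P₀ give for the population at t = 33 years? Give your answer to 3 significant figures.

A = (1270000 − 31800)/31800 = 38.93711
P(33) = 1270000 / (1 + 38.93711·e^(−0.0246·33)) = 1270000 / (1 + 38.93711·0.444058)
= 1270000 / 18.29034 ≈ 69435.58

≈ 69,400 residents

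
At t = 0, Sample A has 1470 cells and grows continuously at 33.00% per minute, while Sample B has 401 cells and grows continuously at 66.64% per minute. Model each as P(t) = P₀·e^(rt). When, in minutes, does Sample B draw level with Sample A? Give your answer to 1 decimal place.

1470·e^(0.33t) = 401·e^(0.6664t)
1470/401 = e^((0.6664 − 0.33)t) → ln(3.66584) = 0.3364·t
t = 1.29906 / 0.3364

t ≈ 3.9 minutes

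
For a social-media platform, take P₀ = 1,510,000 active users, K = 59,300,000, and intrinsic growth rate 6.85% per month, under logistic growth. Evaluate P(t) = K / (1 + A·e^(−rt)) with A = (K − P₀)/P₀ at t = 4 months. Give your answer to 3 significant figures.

≈ 1,970,000 active users

A = (59300000 − 1510000)/1510000 = 38.27152
P(4) = 59300000 / (1 + 38.27152·e^(−0.0685·4)) = 59300000 / (1 + 38.27152·0.760332)
= 59300000 / 30.09907 ≈ 1970160.76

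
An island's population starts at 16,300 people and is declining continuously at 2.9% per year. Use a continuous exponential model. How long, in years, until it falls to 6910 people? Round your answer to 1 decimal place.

t ≈ 29.6 years

6910 = 16300 · e^(-0.029·t)
t = ln(6910/16300) / -0.029 = ln(0.42393) / -0.029 = -0.8582 / -0.029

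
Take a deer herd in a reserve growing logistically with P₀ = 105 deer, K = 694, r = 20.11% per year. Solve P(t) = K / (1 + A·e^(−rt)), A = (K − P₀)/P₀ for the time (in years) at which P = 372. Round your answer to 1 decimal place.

t ≈ 9.3 years

A = (694 − 105)/105 = 5.60952
372 = 694/(1 + 5.60952·e^(−0.2011t)) → 1 + 5.60952·e^(−0.2011t) = 1.86559
e^(−0.2011t) = 0.154307 → t = ln(6.48057)/0.2011 = 1.86881/0.2011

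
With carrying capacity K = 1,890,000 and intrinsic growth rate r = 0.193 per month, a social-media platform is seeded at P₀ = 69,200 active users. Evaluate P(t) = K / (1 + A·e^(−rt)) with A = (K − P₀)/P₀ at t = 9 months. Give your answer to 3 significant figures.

≈ 336,000 active users

A = (1890000 − 69200)/69200 = 26.31214
P(9) = 1890000 / (1 + 26.31214·e^(−0.193·9)) = 1890000 / (1 + 26.31214·0.176048)
= 1890000 / 5.63219 ≈ 335570.89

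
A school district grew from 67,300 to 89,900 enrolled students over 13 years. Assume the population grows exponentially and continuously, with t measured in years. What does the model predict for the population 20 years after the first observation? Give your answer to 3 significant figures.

r = ln(89900/67300) / 13 ≈ 0.022272 per year
P(20) = 67300 · e^(0.022272·20) = 67300 · 1.56118 ≈ 105067.49

≈ 105,000 enrolled students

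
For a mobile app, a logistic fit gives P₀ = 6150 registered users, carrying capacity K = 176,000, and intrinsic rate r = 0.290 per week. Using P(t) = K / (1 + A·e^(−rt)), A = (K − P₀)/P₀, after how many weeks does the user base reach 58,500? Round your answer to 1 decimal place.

A = (176000 − 6150)/6150 = 27.61789
58500 = 176000/(1 + 27.61789·e^(−0.29t)) → 1 + 27.61789·e^(−0.29t) = 3.00855
e^(−0.29t) = 0.072726 → t = ln(13.75018)/0.29 = 2.62105/0.29

t ≈ 9.0 weeks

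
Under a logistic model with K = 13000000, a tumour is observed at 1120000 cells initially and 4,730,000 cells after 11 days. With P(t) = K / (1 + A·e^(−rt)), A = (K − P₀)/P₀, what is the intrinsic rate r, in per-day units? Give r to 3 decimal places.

r ≈ 0.164 per day

A = (13000000 − 1120000)/1120000 = 10.60714
4730000 = 13000000/(1 + 10.60714·e^(−r·11)) → e^(−11r) = (2.74841 − 1)/10.60714 = 0.164834
r = −ln(0.164834)/11 = 1.80282/11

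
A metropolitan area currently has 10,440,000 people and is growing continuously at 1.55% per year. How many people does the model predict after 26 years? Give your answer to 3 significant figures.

≈ 15,600,000 people

P(26) = 10440000 · e^(0.0155·26) = 10440000 · e^(0.403)
= 10440000 · 1.49631 ≈ 15621443.95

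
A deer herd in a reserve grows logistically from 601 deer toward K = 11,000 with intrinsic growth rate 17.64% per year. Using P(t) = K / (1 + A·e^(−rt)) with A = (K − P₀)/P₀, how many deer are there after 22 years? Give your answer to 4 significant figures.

A = (11000 − 601)/601 = 17.30283
P(22) = 11000 / (1 + 17.30283·e^(−0.1764·22)) = 11000 / (1 + 17.30283·0.020634)
= 11000 / 1.35703 ≈ 8105.93

≈ 8,106 deer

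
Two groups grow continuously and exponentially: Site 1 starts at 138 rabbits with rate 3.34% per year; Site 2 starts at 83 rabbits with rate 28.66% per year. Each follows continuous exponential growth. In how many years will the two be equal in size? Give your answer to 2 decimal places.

t ≈ 2.01 years

138·e^(0.0334t) = 83·e^(0.2866t)
138/83 = e^((0.2866 − 0.0334)t) → ln(1.66265) = 0.2532·t
t = 0.50841 / 0.2532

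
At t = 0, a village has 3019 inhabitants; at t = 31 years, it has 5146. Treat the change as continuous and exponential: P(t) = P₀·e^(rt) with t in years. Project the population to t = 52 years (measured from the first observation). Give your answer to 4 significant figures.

r = ln(5146/3019) / 31 ≈ 0.017203 per year
P(52) = 3019 · e^(0.017203·52) = 3019 · 2.44625 ≈ 7385.24

≈ 7,385 inhabitants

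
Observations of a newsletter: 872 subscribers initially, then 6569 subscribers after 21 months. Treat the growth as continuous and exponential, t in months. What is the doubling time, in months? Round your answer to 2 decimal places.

r = ln(6569/872) / 21 = ln(7.53326) / 21 ≈ 0.096158 per month
doubling time = ln 2 / |r| = 0.69315 / 0.096158

doubling time ≈ 7.21 months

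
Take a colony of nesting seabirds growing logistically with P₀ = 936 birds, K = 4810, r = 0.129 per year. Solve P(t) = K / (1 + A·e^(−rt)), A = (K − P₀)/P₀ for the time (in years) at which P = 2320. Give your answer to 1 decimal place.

t ≈ 10.5 years

A = (4810 − 936)/936 = 4.13889
2320 = 4810/(1 + 4.13889·e^(−0.129t)) → 1 + 4.13889·e^(−0.129t) = 2.07328
e^(−0.129t) = 0.259315 → t = ln(3.85631)/0.129 = 1.34971/0.129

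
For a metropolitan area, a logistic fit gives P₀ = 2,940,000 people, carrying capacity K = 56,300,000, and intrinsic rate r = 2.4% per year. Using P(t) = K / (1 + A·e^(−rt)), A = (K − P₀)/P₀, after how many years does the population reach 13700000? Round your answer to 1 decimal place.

A = (56300000 − 2940000)/2940000 = 18.14966
13700000 = 56300000/(1 + 18.14966·e^(−0.024t)) → 1 + 18.14966·e^(−0.024t) = 4.10949
e^(−0.024t) = 0.171325 → t = ln(5.83686)/0.024 = 1.76419/0.024

t ≈ 73.5 years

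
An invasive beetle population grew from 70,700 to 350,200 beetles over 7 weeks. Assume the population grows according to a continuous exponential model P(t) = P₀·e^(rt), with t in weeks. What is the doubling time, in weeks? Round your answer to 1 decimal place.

r = ln(350200/70700) / 7 = ln(4.95332) / 7 ≈ 0.22858 per week
doubling time = ln 2 / |r| = 0.69315 / 0.22858

doubling time ≈ 3.0 weeks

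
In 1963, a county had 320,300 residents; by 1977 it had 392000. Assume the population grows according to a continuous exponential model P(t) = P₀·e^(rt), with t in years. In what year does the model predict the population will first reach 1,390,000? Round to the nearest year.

r = ln(392000/320300) / 14 = 0.202/14 ≈ 0.014429 per year
t = ln(1390000/320300) / r = 1.4678/0.014429 ≈ 101.73 years after 1963

year 2065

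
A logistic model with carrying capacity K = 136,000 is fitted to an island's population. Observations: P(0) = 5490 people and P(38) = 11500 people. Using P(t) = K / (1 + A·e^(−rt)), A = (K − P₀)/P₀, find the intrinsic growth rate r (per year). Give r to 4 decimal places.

A = (136000 − 5490)/5490 = 23.77231
11500 = 136000/(1 + 23.77231·e^(−r·38)) → e^(−38r) = (11.82609 − 1)/23.77231 = 0.455407
r = −ln(0.455407)/38 = 0.78656/38

r ≈ 0.0207 per year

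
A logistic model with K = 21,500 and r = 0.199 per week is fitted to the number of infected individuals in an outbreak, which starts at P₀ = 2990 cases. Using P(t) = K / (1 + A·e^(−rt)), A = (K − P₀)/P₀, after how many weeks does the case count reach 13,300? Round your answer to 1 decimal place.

t ≈ 11.6 weeks

A = (21500 − 2990)/2990 = 6.19064
13300 = 21500/(1 + 6.19064·e^(−0.199t)) → 1 + 6.19064·e^(−0.199t) = 1.61654
e^(−0.199t) = 0.099593 → t = ln(10.04091)/0.199 = 2.30667/0.199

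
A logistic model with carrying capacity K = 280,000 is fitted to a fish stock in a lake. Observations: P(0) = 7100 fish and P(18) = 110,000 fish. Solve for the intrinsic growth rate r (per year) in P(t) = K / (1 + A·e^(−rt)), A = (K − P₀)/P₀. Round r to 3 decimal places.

r ≈ 0.179 per year

A = (280000 − 7100)/7100 = 38.43662
110000 = 280000/(1 + 38.43662·e^(−r·18)) → e^(−18r) = (2.54545 − 1)/38.43662 = 0.040208
r = −ln(0.040208)/18 = 3.21369/18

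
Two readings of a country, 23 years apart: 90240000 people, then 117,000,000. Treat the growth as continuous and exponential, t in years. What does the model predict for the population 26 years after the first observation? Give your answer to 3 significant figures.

r = ln(117000000/90240000) / 23 ≈ 0.011291 per year
P(26) = 90240000 · e^(0.011291·26) = 90240000 · 1.34121 ≈ 121031155.69

≈ 121,000,000 people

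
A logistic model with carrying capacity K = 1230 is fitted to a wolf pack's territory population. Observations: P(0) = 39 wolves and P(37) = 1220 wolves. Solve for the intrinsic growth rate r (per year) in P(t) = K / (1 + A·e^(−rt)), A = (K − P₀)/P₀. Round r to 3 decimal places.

r ≈ 0.222 per year

A = (1230 − 39)/39 = 30.53846
1220 = 1230/(1 + 30.53846·e^(−r·37)) → e^(−37r) = (1.0082 − 1)/30.53846 = 0.000268
r = −ln(0.000268)/37 = 8.22301/37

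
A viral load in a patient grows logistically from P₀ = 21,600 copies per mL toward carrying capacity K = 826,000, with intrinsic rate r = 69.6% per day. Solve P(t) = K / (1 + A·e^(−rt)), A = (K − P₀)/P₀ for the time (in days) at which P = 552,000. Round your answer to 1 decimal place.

t ≈ 6.2 days

A = (826000 − 21600)/21600 = 37.24074
552000 = 826000/(1 + 37.24074·e^(−0.696t)) → 1 + 37.24074·e^(−0.696t) = 1.49638
e^(−0.696t) = 0.013329 → t = ln(75.02514)/0.696 = 4.31782/0.696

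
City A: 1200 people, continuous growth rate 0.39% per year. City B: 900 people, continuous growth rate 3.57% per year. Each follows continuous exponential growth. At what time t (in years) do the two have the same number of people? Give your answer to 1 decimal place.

t ≈ 9.0 years

1200·e^(0.0039t) = 900·e^(0.0357t)
1200/900 = e^((0.0357 − 0.0039)t) → ln(1.33333) = 0.0318·t
t = 0.28768 / 0.0318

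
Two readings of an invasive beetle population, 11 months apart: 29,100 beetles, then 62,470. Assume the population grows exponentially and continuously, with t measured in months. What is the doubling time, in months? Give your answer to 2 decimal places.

doubling time ≈ 9.98 months

r = ln(62470/29100) / 11 = ln(2.14674) / 11 ≈ 0.06945 per month
doubling time = ln 2 / |r| = 0.69315 / 0.06945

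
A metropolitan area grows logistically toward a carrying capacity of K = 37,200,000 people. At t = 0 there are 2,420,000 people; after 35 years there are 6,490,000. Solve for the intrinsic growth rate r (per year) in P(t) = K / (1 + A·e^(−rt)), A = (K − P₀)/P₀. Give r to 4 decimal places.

A = (37200000 − 2420000)/2420000 = 14.3719
6490000 = 37200000/(1 + 14.3719·e^(−r·35)) → e^(−35r) = (5.7319 − 1)/14.3719 = 0.329246
r = −ln(0.329246)/35 = 1.11095/35

r ≈ 0.0317 per year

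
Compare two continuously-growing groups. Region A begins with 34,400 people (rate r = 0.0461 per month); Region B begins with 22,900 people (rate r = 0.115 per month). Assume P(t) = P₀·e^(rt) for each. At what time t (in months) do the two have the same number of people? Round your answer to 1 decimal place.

t ≈ 5.9 months

34400·e^(0.0461t) = 22900·e^(0.115t)
34400/22900 = e^((0.115 − 0.0461)t) → ln(1.50218) = 0.0689·t
t = 0.40692 / 0.0689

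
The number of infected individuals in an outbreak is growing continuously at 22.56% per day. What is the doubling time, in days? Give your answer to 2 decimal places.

doubling time = ln(2) / |r| = 0.69315 / 0.2256

doubling time ≈ 3.07 days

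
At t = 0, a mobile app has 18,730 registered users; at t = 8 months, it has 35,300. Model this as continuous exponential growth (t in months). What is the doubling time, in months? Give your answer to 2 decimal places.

r = ln(35300/18730) / 8 = ln(1.88468) / 8 ≈ 0.07922 per month
doubling time = ln 2 / |r| = 0.69315 / 0.07922

doubling time ≈ 8.75 months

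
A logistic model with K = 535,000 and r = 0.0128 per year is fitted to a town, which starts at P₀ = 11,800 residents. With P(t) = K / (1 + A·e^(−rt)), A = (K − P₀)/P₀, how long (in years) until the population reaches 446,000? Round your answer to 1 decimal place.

t ≈ 422.2 years

A = (535000 − 11800)/11800 = 44.33898
446000 = 535000/(1 + 44.33898·e^(−0.0128t)) → 1 + 44.33898·e^(−0.0128t) = 1.19955
e^(−0.0128t) = 0.004501 → t = ln(222.19311)/0.0128 = 5.40355/0.0128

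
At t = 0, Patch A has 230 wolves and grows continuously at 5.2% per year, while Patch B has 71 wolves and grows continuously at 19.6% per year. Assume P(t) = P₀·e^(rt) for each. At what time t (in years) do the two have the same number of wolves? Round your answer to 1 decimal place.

230·e^(0.052t) = 71·e^(0.196t)
230/71 = e^((0.196 − 0.052)t) → ln(3.23944) = 0.144·t
t = 1.1754 / 0.144

t ≈ 8.2 years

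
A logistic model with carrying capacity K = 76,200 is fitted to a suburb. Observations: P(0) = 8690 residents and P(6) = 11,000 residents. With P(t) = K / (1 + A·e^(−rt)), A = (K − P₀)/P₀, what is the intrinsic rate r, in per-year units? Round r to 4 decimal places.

A = (76200 − 8690)/8690 = 7.7687
11000 = 76200/(1 + 7.7687·e^(−r·6)) → e^(−6r) = (6.92727 − 1)/7.7687 = 0.762968
r = −ln(0.762968)/6 = 0.27054/6

r ≈ 0.0451 per year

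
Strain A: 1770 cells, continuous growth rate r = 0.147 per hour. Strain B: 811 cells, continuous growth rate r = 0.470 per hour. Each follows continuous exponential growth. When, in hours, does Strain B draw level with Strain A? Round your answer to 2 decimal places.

t ≈ 2.42 hours

1770·e^(0.147t) = 811·e^(0.47t)
1770/811 = e^((0.47 − 0.147)t) → ln(2.18249) = 0.323·t
t = 0.78047 / 0.323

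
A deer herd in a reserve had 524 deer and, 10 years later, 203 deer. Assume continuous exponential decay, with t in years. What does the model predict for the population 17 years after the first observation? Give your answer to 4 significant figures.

≈ 104.5 deer

r = ln(203/524) / 10 ≈ -0.094829 per year
P(17) = 524 · e^(-0.094829·17) = 524 · 0.19947 ≈ 104.52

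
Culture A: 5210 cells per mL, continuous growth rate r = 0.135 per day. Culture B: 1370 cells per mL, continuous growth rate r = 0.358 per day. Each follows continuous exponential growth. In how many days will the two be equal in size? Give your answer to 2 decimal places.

5210·e^(0.135t) = 1370·e^(0.358t)
5210/1370 = e^((0.358 − 0.135)t) → ln(3.80292) = 0.223·t
t = 1.33577 / 0.223

t ≈ 5.99 days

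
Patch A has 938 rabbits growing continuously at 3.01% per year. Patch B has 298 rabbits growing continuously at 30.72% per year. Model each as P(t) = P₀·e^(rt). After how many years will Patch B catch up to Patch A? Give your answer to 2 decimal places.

t ≈ 4.14 years

938·e^(0.0301t) = 298·e^(0.3072t)
938/298 = e^((0.3072 − 0.0301)t) → ln(3.14765) = 0.2771·t
t = 1.14666 / 0.2771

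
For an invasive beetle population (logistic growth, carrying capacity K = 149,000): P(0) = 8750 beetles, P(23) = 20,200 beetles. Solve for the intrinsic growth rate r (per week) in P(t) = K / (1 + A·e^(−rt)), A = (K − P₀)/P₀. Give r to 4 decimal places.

A = (149000 − 8750)/8750 = 16.02857
20200 = 149000/(1 + 16.02857·e^(−r·23)) → e^(−23r) = (7.37624 − 1)/16.02857 = 0.397804
r = −ln(0.397804)/23 = 0.92179/23

r ≈ 0.0401 per week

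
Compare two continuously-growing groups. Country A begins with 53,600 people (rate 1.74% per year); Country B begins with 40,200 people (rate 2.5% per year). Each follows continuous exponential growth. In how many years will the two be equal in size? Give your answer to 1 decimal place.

53600·e^(0.0174t) = 40200·e^(0.025t)
53600/40200 = e^((0.025 − 0.0174)t) → ln(1.33333) = 0.0076·t
t = 0.28768 / 0.0076

t ≈ 37.9 years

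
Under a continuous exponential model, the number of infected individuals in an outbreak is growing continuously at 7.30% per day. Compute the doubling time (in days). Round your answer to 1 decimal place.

doubling time ≈ 9.5 days

doubling time = ln(2) / |r| = 0.69315 / 0.073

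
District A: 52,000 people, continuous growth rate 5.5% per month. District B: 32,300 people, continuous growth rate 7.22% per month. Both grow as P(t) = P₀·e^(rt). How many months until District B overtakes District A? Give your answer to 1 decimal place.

52000·e^(0.055t) = 32300·e^(0.0722t)
52000/32300 = e^((0.0722 − 0.055)t) → ln(1.60991) = 0.0172·t
t = 0.47618 / 0.0172

t ≈ 27.7 months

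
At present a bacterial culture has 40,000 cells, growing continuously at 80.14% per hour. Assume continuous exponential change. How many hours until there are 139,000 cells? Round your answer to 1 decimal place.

139000 = 40000 · e^(0.8014·t)
t = ln(139000/40000) / 0.8014 = ln(3.475) / 0.8014 = 1.24559 / 0.8014

t ≈ 1.6 hours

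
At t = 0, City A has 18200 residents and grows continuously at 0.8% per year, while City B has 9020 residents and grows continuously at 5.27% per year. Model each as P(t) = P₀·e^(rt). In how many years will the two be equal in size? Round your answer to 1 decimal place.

t ≈ 15.7 years

18200·e^(0.008t) = 9020·e^(0.0527t)
18200/9020 = e^((0.0527 − 0.008)t) → ln(2.01774) = 0.0447·t
t = 0.70198 / 0.0447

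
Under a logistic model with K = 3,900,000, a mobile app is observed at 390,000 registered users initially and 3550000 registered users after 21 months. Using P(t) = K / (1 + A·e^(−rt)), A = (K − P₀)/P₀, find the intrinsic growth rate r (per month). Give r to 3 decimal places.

r ≈ 0.215 per month

A = (3900000 − 390000)/390000 = 9
3550000 = 3900000/(1 + 9·e^(−r·21)) → e^(−21r) = (1.09859 − 1)/9 = 0.010955
r = −ln(0.010955)/21 = 4.51399/21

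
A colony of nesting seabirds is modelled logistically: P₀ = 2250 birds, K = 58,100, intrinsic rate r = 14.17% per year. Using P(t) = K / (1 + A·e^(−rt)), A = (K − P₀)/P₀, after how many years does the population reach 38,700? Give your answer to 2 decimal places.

A = (58100 − 2250)/2250 = 24.82222
38700 = 58100/(1 + 24.82222·e^(−0.1417t)) → 1 + 24.82222·e^(−0.1417t) = 1.50129
e^(−0.1417t) = 0.020195 → t = ln(49.51649)/0.1417 = 3.90231/0.1417

t ≈ 27.54 years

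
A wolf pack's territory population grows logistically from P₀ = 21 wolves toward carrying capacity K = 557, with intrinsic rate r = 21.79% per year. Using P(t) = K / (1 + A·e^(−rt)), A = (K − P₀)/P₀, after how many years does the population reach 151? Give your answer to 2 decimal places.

A = (557 − 21)/21 = 25.52381
151 = 557/(1 + 25.52381·e^(−0.2179t)) → 1 + 25.52381·e^(−0.2179t) = 3.68874
e^(−0.2179t) = 0.105342 → t = ln(9.49285)/0.2179 = 2.25054/0.2179

t ≈ 10.33 years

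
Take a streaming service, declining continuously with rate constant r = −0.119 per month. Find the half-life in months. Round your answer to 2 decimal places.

half-life = ln(2) / |r| = 0.69315 / 0.119

half-life ≈ 5.82 months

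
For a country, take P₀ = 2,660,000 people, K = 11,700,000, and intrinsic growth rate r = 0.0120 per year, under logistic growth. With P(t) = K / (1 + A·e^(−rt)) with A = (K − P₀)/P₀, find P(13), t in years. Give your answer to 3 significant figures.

A = (11700000 − 2660000)/2660000 = 3.3985
P(13) = 11700000 / (1 + 3.3985·e^(−0.012·13)) = 11700000 / (1 + 3.3985·0.855559)
= 11700000 / 3.90761 ≈ 2994153.96

≈ 2,990,000 people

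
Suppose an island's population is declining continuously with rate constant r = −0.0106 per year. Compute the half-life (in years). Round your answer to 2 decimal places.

half-life ≈ 65.39 years

half-life = ln(2) / |r| = 0.69315 / 0.0106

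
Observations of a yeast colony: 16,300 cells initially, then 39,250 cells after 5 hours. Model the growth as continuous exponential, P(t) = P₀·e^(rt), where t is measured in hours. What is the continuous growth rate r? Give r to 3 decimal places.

39250 = 16300 · e^(r·5)
e^(5r) = 39250/16300 = 2.40798
r = ln(2.40798) / 5 = 0.87879 / 5

r ≈ 0.176 per hour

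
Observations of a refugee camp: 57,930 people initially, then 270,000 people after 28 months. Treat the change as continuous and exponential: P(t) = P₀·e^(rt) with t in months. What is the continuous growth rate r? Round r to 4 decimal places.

r ≈ 0.0550 per month

270000 = 57930 · e^(r·28)
e^(28r) = 270000/57930 = 4.6608
r = ln(4.6608) / 28 = 1.53919 / 28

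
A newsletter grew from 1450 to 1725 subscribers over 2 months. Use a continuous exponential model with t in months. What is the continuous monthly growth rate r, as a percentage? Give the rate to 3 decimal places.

r ≈ 8.683% per month

1725 = 1450 · e^(r·2)
e^(2r) = 1725/1450 = 1.18966
r = ln(1.18966) / 2 = 0.17366 / 2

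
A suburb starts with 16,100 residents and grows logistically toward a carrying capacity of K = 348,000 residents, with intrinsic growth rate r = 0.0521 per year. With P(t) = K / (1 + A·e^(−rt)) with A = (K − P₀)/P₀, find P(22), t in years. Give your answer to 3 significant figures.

A = (348000 − 16100)/16100 = 20.61491
P(22) = 348000 / (1 + 20.61491·e^(−0.0521·22)) = 348000 / (1 + 20.61491·0.317842)
= 348000 / 7.55229 ≈ 46078.75

≈ 46,100 residents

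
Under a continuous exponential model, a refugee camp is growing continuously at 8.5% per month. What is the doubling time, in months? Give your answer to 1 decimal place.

doubling time = ln(2) / |r| = 0.69315 / 0.085

doubling time ≈ 8.2 months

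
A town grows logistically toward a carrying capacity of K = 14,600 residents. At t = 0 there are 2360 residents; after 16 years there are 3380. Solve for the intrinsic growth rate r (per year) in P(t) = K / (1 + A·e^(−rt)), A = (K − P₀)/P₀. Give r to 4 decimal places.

r ≈ 0.0279 per year

A = (14600 − 2360)/2360 = 5.18644
3380 = 14600/(1 + 5.18644·e^(−r·16)) → e^(−16r) = (4.31953 − 1)/5.18644 = 0.640039
r = −ln(0.640039)/16 = 0.44623/16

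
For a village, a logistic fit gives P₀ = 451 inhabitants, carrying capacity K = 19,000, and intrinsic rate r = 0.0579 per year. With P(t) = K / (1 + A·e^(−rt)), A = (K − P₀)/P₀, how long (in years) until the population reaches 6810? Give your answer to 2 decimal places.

A = (19000 − 451)/451 = 41.1286
6810 = 19000/(1 + 41.1286·e^(−0.0579t)) → 1 + 41.1286·e^(−0.0579t) = 2.79001
e^(−0.0579t) = 0.043522 → t = ln(22.97668)/0.0579 = 3.13448/0.0579

t ≈ 54.14 years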